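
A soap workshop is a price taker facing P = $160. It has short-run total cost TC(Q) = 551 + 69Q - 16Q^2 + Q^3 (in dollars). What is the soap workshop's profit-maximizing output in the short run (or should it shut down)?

From TC, MC = TC'(Q) = 69 - 32Q + 3Q^2 and AVC = VC/Q = 69 - 16Q + Q^2.
AVC hits its minimum where MC = AVC, at Q = 8, giving min AVC = 69 - 16·8 + 8^2 = $5.
P = $160 exceeds min AVC = $5, so the firm stays open.
Set P = MC: 160 = 69 - 32Q + 3Q^2 → -91 - 32Q + 3Q^2 = 0. The roots are Q = -7/3 and Q = 13; the profit-maximizing output is on the rising part of MC, so Q* = 13.
Check: AVC at Q = 13 is $30 ≤ P, so revenue covers variable cost.
Profit = P·Q − TC = 160·13 − 941 = $1139.

Produce at Q = 13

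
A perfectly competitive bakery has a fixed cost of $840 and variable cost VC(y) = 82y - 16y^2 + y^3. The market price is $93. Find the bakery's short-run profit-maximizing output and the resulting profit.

Profit = -$114 at y = 11

AVC = 82 - 16y + y^2; min AVC = $18 at y = 8. Since P = $93 ≥ min AVC, the firm produces.
MC = 82 - 32y + 3y^2. Setting P = MC and taking the root on the rising branch gives y* = 11.
TR = 93·11 = 1023. TC = 840 + 297 = 1137. Profit = 1023 − 1137 = -$114.
By producing, the firm covers all variable cost plus $726 of fixed cost; shutting down would lose the full $840.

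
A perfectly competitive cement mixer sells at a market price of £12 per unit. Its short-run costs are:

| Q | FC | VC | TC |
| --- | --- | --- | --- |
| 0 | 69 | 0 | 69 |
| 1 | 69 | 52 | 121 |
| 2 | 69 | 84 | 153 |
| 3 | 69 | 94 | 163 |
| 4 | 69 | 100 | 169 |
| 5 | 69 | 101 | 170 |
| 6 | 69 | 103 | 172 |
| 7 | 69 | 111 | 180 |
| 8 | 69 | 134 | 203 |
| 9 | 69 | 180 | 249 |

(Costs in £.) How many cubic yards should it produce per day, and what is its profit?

Q = 0 (shut down); profit = -£69

Tabulate TR − TC: Q=0: -69; Q=1: -109; Q=2: -129; Q=3: -127; Q=4: -121; Q=5: -110; Q=6: -100; Q=7: -96; Q=8: -107; Q=9: -141.
Profit is highest at Q = 0. Equivalently, the lowest AVC in the table is 111/7 ≈ £15.86 at Q = 7, and P = £12 falls below it — price never covers variable cost, so the firm shuts down and loses only its fixed cost.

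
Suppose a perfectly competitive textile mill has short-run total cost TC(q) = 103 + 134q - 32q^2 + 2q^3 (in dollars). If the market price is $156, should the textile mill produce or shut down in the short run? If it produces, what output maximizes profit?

Strip out fixed cost: VC = 134q - 32q^2 + 2q^3. Then AVC = 134 - 32q + 2q^2 and MC = 134 - 64q + 6q^2.
AVC is minimized where dAVC/dq = -32 + 4q = 0, at q = 8; min AVC = 134 - 32·8 + 2·8^2 = $6.
P = $156 exceeds min AVC = $6, so the firm stays open.
Set P = MC: 156 = 134 - 64q + 6q^2 → -22 - 64q + 6q^2 = 0. The roots are q = -1/3 and q = 11; the profit-maximizing output is on the rising part of MC, so q* = 11.
Check: AVC at q = 11 is $24 ≤ P, so revenue covers variable cost.
Profit = P·q − TC = 156·11 − 367 = $1349.

Produce at q = 11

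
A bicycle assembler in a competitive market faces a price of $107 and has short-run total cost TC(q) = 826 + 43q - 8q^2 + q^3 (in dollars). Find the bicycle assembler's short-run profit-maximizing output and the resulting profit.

AVC = 43 - 8q + q^2 has its minimum $27 at q = 4; price $107 clears that bar, so the firm operates.
MC = 43 - 16q + 3q^2. Setting P = MC and taking the root on the rising branch gives q* = 8.
TR = 107·8 = 856. TC = 826 + 344 = 1170. Profit = 856 − 1170 = -$314.
Shutting down would mean losing the fixed cost of $826, so operating at a loss of $314 is better by $512.

Profit = -$314 at q = 8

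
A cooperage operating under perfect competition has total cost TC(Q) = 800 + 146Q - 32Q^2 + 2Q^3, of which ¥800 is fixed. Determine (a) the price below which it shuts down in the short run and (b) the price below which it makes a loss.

Shutdown price = ¥18; break-even price = ¥106

AVC = 146 - 32Q + 2Q^2; minimized at Q = 8, giving min AVC = ¥18. That is the shutdown price.
ATC = 800/Q + 146 - 32Q + 2Q^2. Setting dATC/dQ = −800/Q^2 − 32 + 4Q = 0 gives Q = 10 (since 4·10^3 − 32·10^2 = 800).
min ATC = 800/10 + 146 − 32·10 + 2·10^2 = ¥106. That is the break-even price.
Between these two prices the firm operates at a loss; above ¥106 it earns a profit.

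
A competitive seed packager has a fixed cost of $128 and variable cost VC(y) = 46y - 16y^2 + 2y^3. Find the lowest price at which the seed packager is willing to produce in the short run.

$14 per unit

Short-run supply begins at min AVC. From VC = 46y - 16y^2 + 2y^3, AVC = 46 - 16y + 2y^2.
At the minimum of AVC, MC = AVC. MC = 46 - 32y + 6y^2; setting MC = AVC gives 4y^2 - 16y = 0, so y = 4. min AVC = 14.
So the shutdown price is $14.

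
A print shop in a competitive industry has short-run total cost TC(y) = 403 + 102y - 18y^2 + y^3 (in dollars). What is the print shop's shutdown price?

The shutdown price is the minimum of AVC. VC = 102y - 18y^2 + y^3, so AVC = 102 - 18y + y^2.
dAVC/dy = -18 + 2y = 0 gives y = 9. min AVC = 102 - 18·9 + 9^2 = 21.
So the shutdown price is $21.

$21 per unit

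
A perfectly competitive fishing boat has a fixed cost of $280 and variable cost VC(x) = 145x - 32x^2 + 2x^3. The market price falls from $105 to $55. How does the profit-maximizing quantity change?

Output falls from 10 to 9

AVC = 145 - 32x + 2x^2, minimized at x = 8 where min AVC = $17. MC = 145 - 64x + 6x^2.
At P = $105 ≥ min AVC, set P = MC on the rising branch: x = 10.
At P = $55 ≥ min AVC, set P = MC: x = 9. The firm stays open but cuts output.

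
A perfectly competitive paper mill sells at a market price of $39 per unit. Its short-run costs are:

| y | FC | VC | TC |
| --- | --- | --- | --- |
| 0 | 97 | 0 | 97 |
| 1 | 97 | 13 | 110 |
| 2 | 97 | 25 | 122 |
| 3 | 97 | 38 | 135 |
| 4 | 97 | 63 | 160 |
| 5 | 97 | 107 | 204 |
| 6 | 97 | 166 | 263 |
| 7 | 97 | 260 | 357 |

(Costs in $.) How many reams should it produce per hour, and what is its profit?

y = 4; profit = -$4

Profit at each row (π = 39y − TC): y=0: -97; y=1: -71; y=2: -44; y=3: -18; y=4: -4; y=5: -9; y=6: -29; y=7: -84.
Profit is maximized at y = 4. AVC there is 63/4 = $15.75 ≤ P, so producing beats shutting down (which would give -$97).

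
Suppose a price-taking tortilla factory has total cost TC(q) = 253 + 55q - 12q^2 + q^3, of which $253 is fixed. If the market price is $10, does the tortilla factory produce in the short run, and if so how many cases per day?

Shut down

Strip out fixed cost: VC = 55q - 12q^2 + q^3. Then AVC = 55 - 12q + q^2 and MC = 55 - 24q + 3q^2.
The AVC parabola has its vertex at q = 12/2 = 6, where AVC = 55 - 12·6 + 6^2 = $19.
Since P = $10 < min AVC = $19, price fails to cover variable cost at any output.
Best response: produce nothing and absorb the $253 fixed cost.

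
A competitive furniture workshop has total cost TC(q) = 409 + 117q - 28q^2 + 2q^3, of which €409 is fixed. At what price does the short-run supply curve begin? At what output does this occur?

€19 per unit, at q = 7

The firm shuts down when price falls below the minimum of average variable cost. AVC = VC/q = 117 - 28q + 2q^2.
dAVC/dq = -28 + 4q = 0 gives q = 7. min AVC = 117 - 28·7 + 2·7^2 = 19.
The firm shuts down for any P below €19.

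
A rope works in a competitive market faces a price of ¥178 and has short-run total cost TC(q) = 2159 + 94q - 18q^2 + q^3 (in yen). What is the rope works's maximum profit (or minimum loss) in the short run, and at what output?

AVC = 94 - 18q + q^2 has its minimum ¥13 at q = 9; price ¥178 clears that bar, so the firm operates.
With MC = 94 - 36q + 3q^2, P = MC on the upward-sloping part at q* = 14.
TR = 178·14 = 2492. TC = 2159 + 532 = 2691. Profit = 2492 − 2691 = -¥199.
Shutting down would mean losing the fixed cost of ¥2159, so operating at a loss of ¥199 is better by ¥1960.

Profit = -¥199 at q = 14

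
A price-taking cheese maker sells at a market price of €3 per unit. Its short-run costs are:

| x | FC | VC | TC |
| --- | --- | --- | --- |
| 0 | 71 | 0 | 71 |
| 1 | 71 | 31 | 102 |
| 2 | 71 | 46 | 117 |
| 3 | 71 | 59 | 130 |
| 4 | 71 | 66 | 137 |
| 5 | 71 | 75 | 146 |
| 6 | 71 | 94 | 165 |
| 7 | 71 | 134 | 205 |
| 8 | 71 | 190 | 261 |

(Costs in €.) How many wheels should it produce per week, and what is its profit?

x = 0 (shut down); profit = -€71

Compute π = P·x − TC at each output: x=0: -71; x=1: -99; x=2: -111; x=3: -121; x=4: -125; x=5: -131; x=6: -147; x=7: -184; x=8: -237.
Profit is highest at x = 0. Equivalently, the lowest AVC in the table is 75/5 ≈ €15 at x = 5, and P = €3 falls below it — price never covers variable cost, so the firm shuts down and loses only its fixed cost.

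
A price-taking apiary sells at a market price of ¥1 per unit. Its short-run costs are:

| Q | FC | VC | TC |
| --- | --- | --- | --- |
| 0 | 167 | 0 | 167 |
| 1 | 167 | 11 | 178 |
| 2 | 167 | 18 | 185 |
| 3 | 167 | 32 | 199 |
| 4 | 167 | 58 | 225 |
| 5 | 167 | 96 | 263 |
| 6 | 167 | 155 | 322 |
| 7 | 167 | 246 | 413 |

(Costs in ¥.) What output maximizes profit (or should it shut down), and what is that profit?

Q = 0 (shut down); profit = -¥167

Profit at each row (π = 1Q − TC): Q=0: -167; Q=1: -177; Q=2: -183; Q=3: -196; Q=4: -221; Q=5: -258; Q=6: -316; Q=7: -406.
Profit is highest at Q = 0. Equivalently, the lowest AVC in the table is 18/2 ≈ ¥9 at Q = 2, and P = ¥1 falls below it — price never covers variable cost, so the firm shuts down and loses only its fixed cost.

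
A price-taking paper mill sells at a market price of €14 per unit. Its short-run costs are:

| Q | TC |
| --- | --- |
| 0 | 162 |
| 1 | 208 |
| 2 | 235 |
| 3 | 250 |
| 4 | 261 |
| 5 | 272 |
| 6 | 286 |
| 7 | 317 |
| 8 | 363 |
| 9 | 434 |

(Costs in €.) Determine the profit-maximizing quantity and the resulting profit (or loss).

Q = 0 (shut down); profit = -€162

Compute π = P·Q − TC at each output: Q=0: -162; Q=1: -194; Q=2: -207; Q=3: -208; Q=4: -205; Q=5: -202; Q=6: -202; Q=7: -219; Q=8: -251; Q=9: -308.
Profit is highest at Q = 0. Equivalently, the lowest AVC in the table is 124/6 ≈ €20.67 at Q = 6, and P = €14 falls below it — price never covers variable cost, so the firm shuts down and loses only its fixed cost.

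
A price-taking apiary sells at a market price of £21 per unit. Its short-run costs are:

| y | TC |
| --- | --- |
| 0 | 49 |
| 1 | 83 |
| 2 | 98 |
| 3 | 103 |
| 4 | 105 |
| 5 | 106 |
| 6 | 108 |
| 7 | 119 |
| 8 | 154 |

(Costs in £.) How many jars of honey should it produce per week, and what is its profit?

y = 7; profit = £28

Compute π = P·y − TC at each output: y=0: -49; y=1: -62; y=2: -56; y=3: -40; y=4: -21; y=5: -1; y=6: 18; y=7: 28; y=8: 14.
Profit is maximized at y = 7. AVC there is 70/7 = £10 ≤ P, so producing beats shutting down (which would give -£49).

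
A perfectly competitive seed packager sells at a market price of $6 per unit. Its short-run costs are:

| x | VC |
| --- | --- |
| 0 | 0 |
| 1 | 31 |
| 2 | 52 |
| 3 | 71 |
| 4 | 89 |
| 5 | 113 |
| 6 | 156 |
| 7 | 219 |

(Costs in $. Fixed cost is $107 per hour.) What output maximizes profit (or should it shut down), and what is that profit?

x = 0 (shut down); profit = -$107

Tabulate TR − TC: x=0: -107; x=1: -132; x=2: -147; x=3: -160; x=4: -172; x=5: -190; x=6: -227; x=7: -284.
Profit is highest at x = 0. Equivalently, the lowest AVC in the table is 89/4 ≈ $22.25 at x = 4, and P = $6 falls below it — price never covers variable cost, so the firm shuts down and loses only its fixed cost.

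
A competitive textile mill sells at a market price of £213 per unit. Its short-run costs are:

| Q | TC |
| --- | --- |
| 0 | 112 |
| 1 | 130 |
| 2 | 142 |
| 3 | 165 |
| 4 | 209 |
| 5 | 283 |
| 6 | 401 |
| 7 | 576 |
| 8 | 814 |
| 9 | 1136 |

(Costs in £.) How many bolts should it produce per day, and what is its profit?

Tabulate TR − TC: Q=0: -112; Q=1: 83; Q=2: 284; Q=3: 474; Q=4: 643; Q=5: 782; Q=6: 877; Q=7: 915; Q=8: 890; Q=9: 781.
Profit is maximized at Q = 7. AVC there is 464/7 = £66.29 ≤ P, so producing beats shutting down (which would give -£112).

Q = 7; profit = £915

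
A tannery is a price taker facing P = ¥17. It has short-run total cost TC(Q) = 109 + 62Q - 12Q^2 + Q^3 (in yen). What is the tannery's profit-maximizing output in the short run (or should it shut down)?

From TC, MC = TC'(Q) = 62 - 24Q + 3Q^2 and AVC = VC/Q = 62 - 12Q + Q^2.
The AVC parabola has its vertex at Q = 12/2 = 6, where AVC = 62 - 12·6 + 6^2 = ¥26.
With P < min AVC (¥17 < ¥26), every unit sold adds to the loss.
Best response: produce nothing and absorb the ¥109 fixed cost.

Shut down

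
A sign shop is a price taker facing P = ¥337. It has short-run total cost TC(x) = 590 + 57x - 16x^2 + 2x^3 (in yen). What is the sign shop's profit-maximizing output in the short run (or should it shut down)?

Produce at x = 10

Strip out fixed cost: VC = 57x - 16x^2 + 2x^3. Then AVC = 57 - 16x + 2x^2 and MC = 57 - 32x + 6x^2.
AVC hits its minimum where MC = AVC, at x = 4, giving min AVC = 57 - 16·4 + 2·4^2 = ¥25.
P = ¥337 exceeds min AVC = ¥25, so the firm stays open.
Set P = MC: 337 = 57 - 32x + 6x^2 → -280 - 32x + 6x^2 = 0. The roots are x = -14/3 and x = 10; the profit-maximizing output is on the rising part of MC, so x* = 10.
Check: AVC at x = 10 is ¥97 ≤ P, so revenue covers variable cost.
Profit = P·x − TC = 337·10 − 1560 = ¥1810.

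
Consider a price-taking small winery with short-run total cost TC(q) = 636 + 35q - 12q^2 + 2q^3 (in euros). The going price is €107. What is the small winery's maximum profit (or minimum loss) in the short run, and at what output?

Profit = -€204 at q = 6

AVC = 35 - 12q + 2q^2; min AVC = €17 at q = 3. Since P = €107 ≥ min AVC, the firm produces.
With MC = 35 - 24q + 6q^2, P = MC on the upward-sloping part at q* = 6.
TR = 107·6 = 642. TC = 636 + 210 = 846. Profit = 642 − 846 = -€204.
That loss of €204 beats the €636 the firm would lose by shutting down; producing recovers €432 of fixed cost.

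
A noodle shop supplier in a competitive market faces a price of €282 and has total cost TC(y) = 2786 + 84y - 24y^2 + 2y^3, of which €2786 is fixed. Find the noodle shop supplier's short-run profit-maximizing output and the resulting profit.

AVC = 84 - 24y + 2y^2; min AVC = €12 at y = 6. Since P = €282 ≥ min AVC, the firm produces.
With MC = 84 - 48y + 6y^2, P = MC on the upward-sloping part at y* = 11.
TR = 282·11 = 3102. TC = 2786 + 682 = 3468. Profit = 3102 − 3468 = -€366.
By producing, the firm covers all variable cost plus €2420 of fixed cost; shutting down would lose the full €2786.

Profit = -€366 at y = 11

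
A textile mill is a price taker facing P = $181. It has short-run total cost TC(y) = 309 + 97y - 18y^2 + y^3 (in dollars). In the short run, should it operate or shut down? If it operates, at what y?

Produce at y = 14

Strip out fixed cost: VC = 97y - 18y^2 + y^3. Then AVC = 97 - 18y + y^2 and MC = 97 - 36y + 3y^2.
AVC hits its minimum where MC = AVC, at y = 9, giving min AVC = 97 - 18·9 + 9^2 = $16.
Since P = $181 ≥ min AVC = $16, price covers variable cost and the firm should produce.
Set P = MC: 181 = 97 - 36y + 3y^2 → -84 - 36y + 3y^2 = 0. The roots are y = -2 and y = 14; the profit-maximizing output is on the rising part of MC, so y* = 14.
Check: AVC at y = 14 is $41 ≤ P, so revenue covers variable cost.
Profit = P·y − TC = 181·14 − 883 = $1651.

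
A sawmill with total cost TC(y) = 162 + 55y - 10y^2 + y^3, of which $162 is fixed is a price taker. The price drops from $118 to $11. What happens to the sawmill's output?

Output falls from 9 to 0 (the firm shuts down)

MC = 55 - 20y + 3y^2; the shutdown threshold is min AVC = $30 (at y = 5).
At P = $118 ≥ min AVC, set P = MC on the rising branch: y = 9.
At P = $11 < min AVC = $30, price no longer covers variable cost at any output, so the firm shuts down: y = 0.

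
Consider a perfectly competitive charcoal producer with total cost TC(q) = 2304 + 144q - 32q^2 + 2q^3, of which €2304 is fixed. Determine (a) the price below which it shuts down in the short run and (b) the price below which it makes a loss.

Shutdown price = €16; break-even price = €240

Shutdown price = min AVC. AVC = 144 - 32q + 2q^2, with vertex at q = 8 and minimum €16.
ATC = 2304/q + 144 - 32q + 2q^2. Setting dATC/dq = −2304/q^2 − 32 + 4q = 0 gives q = 12 (since 4·12^3 − 32·12^2 = 2304).
min ATC = 2304/12 + 144 − 32·12 + 2·12^2 = €240. That is the break-even price.
For €16 ≤ P < €240 the firm produces at a loss; below €16 it shuts down.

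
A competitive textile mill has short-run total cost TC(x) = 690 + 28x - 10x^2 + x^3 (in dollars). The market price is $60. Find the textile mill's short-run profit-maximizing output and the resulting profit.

AVC = 28 - 10x + x^2 has its minimum $3 at x = 5; price $60 clears that bar, so the firm operates.
MC = 28 - 20x + 3x^2. Setting P = MC and taking the root on the rising branch gives x* = 8.
TR = 60·8 = 480. TC = 690 + 96 = 786. Profit = 480 − 786 = -$306.
That loss of $306 beats the $690 the firm would lose by shutting down; producing recovers $384 of fixed cost.

Profit = -$306 at x = 8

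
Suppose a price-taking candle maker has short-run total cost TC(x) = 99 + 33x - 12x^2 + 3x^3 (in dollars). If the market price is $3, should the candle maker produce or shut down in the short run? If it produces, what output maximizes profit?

From TC, MC = TC'(x) = 33 - 24x + 9x^2 and AVC = VC/x = 33 - 12x + 3x^2.
The AVC parabola has its vertex at x = 12/6 = 2, where AVC = 33 - 12·2 + 3·2^2 = $21.
P = $3 lies below min AVC = $21; no output level covers variable cost.
Shutting down limits the loss to fixed cost, $99.

Shut down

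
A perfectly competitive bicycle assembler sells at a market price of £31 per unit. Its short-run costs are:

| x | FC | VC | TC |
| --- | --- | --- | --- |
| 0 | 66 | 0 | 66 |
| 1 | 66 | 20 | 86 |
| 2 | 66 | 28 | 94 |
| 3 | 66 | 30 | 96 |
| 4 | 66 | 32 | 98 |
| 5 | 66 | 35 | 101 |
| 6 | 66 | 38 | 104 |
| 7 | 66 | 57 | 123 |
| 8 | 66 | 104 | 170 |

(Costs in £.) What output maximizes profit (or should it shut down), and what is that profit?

Profit at each row (π = 31x − TC): x=0: -66; x=1: -55; x=2: -32; x=3: -3; x=4: 26; x=5: 54; x=6: 82; x=7: 94; x=8: 78.
Profit is maximized at x = 7. AVC there is 57/7 = £8.14 ≤ P, so producing beats shutting down (which would give -£66).

x = 7; profit = £94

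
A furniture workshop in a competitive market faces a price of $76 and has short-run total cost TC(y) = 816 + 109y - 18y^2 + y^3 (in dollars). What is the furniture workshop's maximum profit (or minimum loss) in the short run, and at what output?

Profit = -$332 at y = 11

AVC = 109 - 18y + y^2 has its minimum $28 at y = 9; price $76 clears that bar, so the firm operates.
MC = 109 - 36y + 3y^2. Setting P = MC and taking the root on the rising branch gives y* = 11.
TR = 76·11 = 836. TC = 816 + 352 = 1168. Profit = 836 − 1168 = -$332.
By producing, the firm covers all variable cost plus $484 of fixed cost; shutting down would lose the full $816.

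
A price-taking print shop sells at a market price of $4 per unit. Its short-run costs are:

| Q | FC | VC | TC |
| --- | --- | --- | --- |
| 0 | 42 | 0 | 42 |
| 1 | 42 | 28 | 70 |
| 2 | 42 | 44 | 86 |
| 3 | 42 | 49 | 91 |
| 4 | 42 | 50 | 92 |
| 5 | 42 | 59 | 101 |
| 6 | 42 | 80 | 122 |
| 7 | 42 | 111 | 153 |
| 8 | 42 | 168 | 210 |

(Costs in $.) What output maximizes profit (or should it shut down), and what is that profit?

Tabulate TR − TC: Q=0: -42; Q=1: -66; Q=2: -78; Q=3: -79; Q=4: -76; Q=5: -81; Q=6: -98; Q=7: -125; Q=8: -178.
Profit is highest at Q = 0. Equivalently, the lowest AVC in the table is 59/5 ≈ $11.80 at Q = 5, and P = $4 falls below it — price never covers variable cost, so the firm shuts down and loses only its fixed cost.

Q = 0 (shut down); profit = -$42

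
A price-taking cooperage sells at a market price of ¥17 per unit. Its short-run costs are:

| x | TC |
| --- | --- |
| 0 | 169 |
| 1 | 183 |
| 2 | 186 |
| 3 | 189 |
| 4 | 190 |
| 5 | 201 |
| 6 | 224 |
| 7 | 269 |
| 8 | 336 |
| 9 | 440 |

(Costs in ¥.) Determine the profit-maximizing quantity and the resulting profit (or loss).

Profit at each row (π = 17x − TC): x=0: -169; x=1: -166; x=2: -152; x=3: -138; x=4: -122; x=5: -116; x=6: -122; x=7: -150; x=8: -200; x=9: -287.
Profit is maximized at x = 5. AVC there is 32/5 = ¥6.40 ≤ P, so producing beats shutting down (which would give -¥169).

x = 5; profit = -¥116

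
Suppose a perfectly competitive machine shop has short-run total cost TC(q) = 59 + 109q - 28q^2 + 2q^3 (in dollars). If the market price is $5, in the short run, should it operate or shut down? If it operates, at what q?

Shut down

From TC, MC = TC'(q) = 109 - 56q + 6q^2 and AVC = VC/q = 109 - 28q + 2q^2.
AVC hits its minimum where MC = AVC, at q = 7, giving min AVC = 109 - 28·7 + 2·7^2 = $11.
With P < min AVC ($5 < $11), every unit sold adds to the loss.
Shutting down limits the loss to fixed cost, $59.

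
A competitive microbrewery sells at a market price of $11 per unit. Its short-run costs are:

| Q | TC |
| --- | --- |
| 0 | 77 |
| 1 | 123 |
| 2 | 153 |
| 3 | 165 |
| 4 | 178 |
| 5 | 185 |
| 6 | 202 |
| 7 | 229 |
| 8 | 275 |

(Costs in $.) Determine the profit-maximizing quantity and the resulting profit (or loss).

Compute π = P·Q − TC at each output: Q=0: -77; Q=1: -112; Q=2: -131; Q=3: -132; Q=4: -134; Q=5: -130; Q=6: -136; Q=7: -152; Q=8: -187.
Profit is highest at Q = 0. Equivalently, the lowest AVC in the table is 125/6 ≈ $20.83 at Q = 6, and P = $11 falls below it — price never covers variable cost, so the firm shuts down and loses only its fixed cost.

Q = 0 (shut down); profit = -$77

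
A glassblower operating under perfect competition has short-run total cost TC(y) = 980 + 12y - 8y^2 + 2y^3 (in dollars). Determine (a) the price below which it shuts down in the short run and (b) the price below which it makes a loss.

Shutdown price = $4; break-even price = $194

AVC = 12 - 8y + 2y^2; minimized at y = 2, giving min AVC = $4. That is the shutdown price.
ATC = 980/y + 12 - 8y + 2y^2. Setting dATC/dy = −980/y^2 − 8 + 4y = 0 gives y = 7 (since 4·7^3 − 8·7^2 = 980).
min ATC = 980/7 + 12 − 8·7 + 2·7^2 = $194. That is the break-even price.
Between these two prices the firm operates at a loss; above $194 it earns a profit.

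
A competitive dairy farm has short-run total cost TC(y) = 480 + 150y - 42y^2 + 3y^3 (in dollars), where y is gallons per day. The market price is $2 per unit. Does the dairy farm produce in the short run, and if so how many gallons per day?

Shut down

Variable cost is VC = 150y - 42y^2 + 3y^3, so AVC = VC/y = 150 - 42y + 3y^2 and MC = dTC/dy = 150 - 84y + 9y^2.
AVC is minimized where dAVC/dy = -42 + 6y = 0, at y = 7; min AVC = 150 - 42·7 + 3·7^2 = $3.
P = $2 lies below min AVC = $3; no output level covers variable cost.
The firm minimizes its loss by shutting down and losing only its fixed cost of $480.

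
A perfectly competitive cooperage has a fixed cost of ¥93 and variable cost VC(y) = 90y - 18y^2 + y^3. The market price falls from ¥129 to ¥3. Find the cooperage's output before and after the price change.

AVC = 90 - 18y + y^2, minimized at y = 9 where min AVC = ¥9. MC = 90 - 36y + 3y^2.
With P = ¥129 above the shutdown price, P = MC gives y = 13.
At P = ¥3 < min AVC = ¥9, price no longer covers variable cost at any output, so the firm shuts down: y = 0.

Output falls from 13 to 0 (the firm shuts down)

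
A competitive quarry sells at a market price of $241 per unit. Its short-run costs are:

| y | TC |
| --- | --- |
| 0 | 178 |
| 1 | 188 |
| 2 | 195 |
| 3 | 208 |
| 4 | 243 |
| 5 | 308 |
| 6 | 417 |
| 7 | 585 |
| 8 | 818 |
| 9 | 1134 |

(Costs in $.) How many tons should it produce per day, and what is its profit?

Compute π = P·y − TC at each output: y=0: -178; y=1: 53; y=2: 287; y=3: 515; y=4: 721; y=5: 897; y=6: 1029; y=7: 1102; y=8: 1110; y=9: 1035.
Profit is maximized at y = 8. AVC there is 640/8 = $80 ≤ P, so producing beats shutting down (which would give -$178).

y = 8; profit = $1110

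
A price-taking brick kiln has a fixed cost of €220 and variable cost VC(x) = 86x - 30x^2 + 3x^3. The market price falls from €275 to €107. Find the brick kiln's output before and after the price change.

MC = 86 - 60x + 9x^2; the shutdown threshold is min AVC = €11 (at x = 5).
With P = €275 above the shutdown price, P = MC gives x = 9.
At P = €107 ≥ min AVC, set P = MC: x = 7. The firm stays open but cuts output.

Output falls from 9 to 7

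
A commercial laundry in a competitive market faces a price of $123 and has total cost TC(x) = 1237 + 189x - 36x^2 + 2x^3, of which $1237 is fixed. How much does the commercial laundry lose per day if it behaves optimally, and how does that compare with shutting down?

Profit = -$269 at x = 11

AVC = 189 - 36x + 2x^2 has its minimum $27 at x = 9; price $123 clears that bar, so the firm operates.
With MC = 189 - 72x + 6x^2, P = MC on the upward-sloping part at x* = 11.
TR = 123·11 = 1353. TC = 1237 + 385 = 1622. Profit = 1353 − 1622 = -$269.
That loss of $269 beats the $1237 the firm would lose by shutting down; producing recovers $968 of fixed cost.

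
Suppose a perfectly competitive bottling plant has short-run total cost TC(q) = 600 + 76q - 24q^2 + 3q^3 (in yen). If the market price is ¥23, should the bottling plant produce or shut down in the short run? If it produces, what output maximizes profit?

Variable cost is VC = 76q - 24q^2 + 3q^3, so AVC = VC/q = 76 - 24q + 3q^2 and MC = dTC/dq = 76 - 48q + 9q^2.
AVC hits its minimum where MC = AVC, at q = 4, giving min AVC = 76 - 24·4 + 3·4^2 = ¥28.
P = ¥23 lies below min AVC = ¥28; no output level covers variable cost.
The firm minimizes its loss by shutting down and losing only its fixed cost of ¥600.

Shut down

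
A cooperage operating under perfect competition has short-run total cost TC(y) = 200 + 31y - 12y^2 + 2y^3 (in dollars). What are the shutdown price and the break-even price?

Shutdown price = $13; break-even price = $61

AVC = 31 - 12y + 2y^2; minimized at y = 3, giving min AVC = $13. That is the shutdown price.
ATC = 200/y + 31 - 12y + 2y^2. Setting dATC/dy = −200/y^2 − 12 + 4y = 0 gives y = 5 (since 4·5^3 − 12·5^2 = 200).
min ATC = 200/5 + 31 − 12·5 + 2·5^2 = $61. That is the break-even price.
For $13 ≤ P < $61 the firm produces at a loss; below $13 it shuts down.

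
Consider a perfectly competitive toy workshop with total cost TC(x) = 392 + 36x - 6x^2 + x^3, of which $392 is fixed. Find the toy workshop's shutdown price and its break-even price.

Shutdown price = $27; break-even price = $99

AVC = 36 - 6x + x^2; minimized at x = 3, giving min AVC = $27. That is the shutdown price.
ATC = 392/x + 36 - 6x + x^2. Setting dATC/dx = −392/x^2 − 6 + 2x = 0 gives x = 7 (since 2·7^3 − 6·7^2 = 392).
min ATC = 392/7 + 36 − 6·7 + 7^2 = $99. That is the break-even price.
For $27 ≤ P < $99 the firm produces at a loss; below $27 it shuts down.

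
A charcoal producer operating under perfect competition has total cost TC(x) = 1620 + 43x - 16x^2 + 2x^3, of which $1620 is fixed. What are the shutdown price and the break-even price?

Shutdown price = min AVC. AVC = 43 - 16x + 2x^2, with vertex at x = 4 and minimum $11.
ATC = 1620/x + 43 - 16x + 2x^2. Setting dATC/dx = −1620/x^2 − 16 + 4x = 0 gives x = 9 (since 4·9^3 − 16·9^2 = 1620).
min ATC = 1620/9 + 43 − 16·9 + 2·9^2 = $241. That is the break-even price.
For $11 ≤ P < $241 the firm produces at a loss; below $11 it shuts down.

Shutdown price = $11; break-even price = $241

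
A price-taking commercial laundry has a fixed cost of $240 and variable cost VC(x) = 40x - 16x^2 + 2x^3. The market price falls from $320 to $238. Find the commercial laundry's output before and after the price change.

Output falls from 10 to 9

AVC = 40 - 16x + 2x^2, minimized at x = 4 where min AVC = $8. MC = 40 - 32x + 6x^2.
At P = $320 ≥ min AVC, set P = MC on the rising branch: x = 10.
At P = $238 ≥ min AVC, set P = MC: x = 9. The firm stays open but cuts output.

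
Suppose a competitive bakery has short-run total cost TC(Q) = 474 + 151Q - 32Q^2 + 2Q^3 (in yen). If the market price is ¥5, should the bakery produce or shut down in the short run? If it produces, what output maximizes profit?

Shut down

Variable cost is VC = 151Q - 32Q^2 + 2Q^3, so AVC = VC/Q = 151 - 32Q + 2Q^2 and MC = dTC/dQ = 151 - 64Q + 6Q^2.
AVC is minimized where dAVC/dQ = -32 + 4Q = 0, at Q = 8; min AVC = 151 - 32·8 + 2·8^2 = ¥23.
With P < min AVC (¥5 < ¥23), every unit sold adds to the loss.
The firm minimizes its loss by shutting down and losing only its fixed cost of ¥474.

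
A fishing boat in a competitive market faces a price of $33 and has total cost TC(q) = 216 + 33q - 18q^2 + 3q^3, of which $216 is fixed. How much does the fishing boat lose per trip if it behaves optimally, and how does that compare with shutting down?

Profit = -$120 at q = 4

AVC = 33 - 18q + 3q^2 has its minimum $6 at q = 3; price $33 clears that bar, so the firm operates.
MC = 33 - 36q + 9q^2. Setting P = MC and taking the root on the rising branch gives q* = 4.
TR = 33·4 = 132. TC = 216 + 36 = 252. Profit = 132 − 252 = -$120.
Shutting down would mean losing the fixed cost of $216, so operating at a loss of $120 is better by $96.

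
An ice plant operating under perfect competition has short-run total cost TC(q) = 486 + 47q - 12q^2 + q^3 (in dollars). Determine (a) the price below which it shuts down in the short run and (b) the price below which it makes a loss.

Shutdown price = $11; break-even price = $74

AVC = 47 - 12q + q^2; minimized at q = 6, giving min AVC = $11. That is the shutdown price.
ATC = 486/q + 47 - 12q + q^2. Setting dATC/dq = −486/q^2 − 12 + 2q = 0 gives q = 9 (since 2·9^3 − 12·9^2 = 486).
min ATC = 486/9 + 47 − 12·9 + 9^2 = $74. That is the break-even price.
For $11 ≤ P < $74 the firm produces at a loss; below $11 it shuts down.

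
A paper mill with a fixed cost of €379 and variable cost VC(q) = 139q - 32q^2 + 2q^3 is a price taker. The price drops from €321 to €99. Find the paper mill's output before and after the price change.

MC = 139 - 64q + 6q^2; the shutdown threshold is min AVC = €11 (at q = 8).
With P = €321 above the shutdown price, P = MC gives q = 13.
At P = €99 ≥ min AVC, set P = MC: q = 10. The firm stays open but cuts output.

Output falls from 13 to 10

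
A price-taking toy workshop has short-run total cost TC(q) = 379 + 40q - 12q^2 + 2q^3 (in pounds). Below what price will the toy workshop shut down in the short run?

£22 per unit

Short-run supply begins at min AVC. From VC = 40q - 12q^2 + 2q^3, AVC = 40 - 12q + 2q^2.
At the minimum of AVC, MC = AVC. MC = 40 - 24q + 6q^2; setting MC = AVC gives 4q^2 - 12q = 0, so q = 3. min AVC = 22.
The firm shuts down for any P below £22.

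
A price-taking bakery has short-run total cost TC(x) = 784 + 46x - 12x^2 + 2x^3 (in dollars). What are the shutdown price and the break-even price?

AVC = 46 - 12x + 2x^2; minimized at x = 3, giving min AVC = $28. That is the shutdown price.
ATC = 784/x + 46 - 12x + 2x^2. Setting dATC/dx = −784/x^2 − 12 + 4x = 0 gives x = 7 (since 4·7^3 − 12·7^2 = 784).
min ATC = 784/7 + 46 − 12·7 + 2·7^2 = $172. That is the break-even price.
Between these two prices the firm operates at a loss; above $172 it earns a profit.

Shutdown price = $28; break-even price = $172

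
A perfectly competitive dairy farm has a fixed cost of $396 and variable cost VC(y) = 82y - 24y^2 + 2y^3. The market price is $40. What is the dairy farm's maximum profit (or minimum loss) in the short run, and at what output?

Profit = -$200 at y = 7

AVC = 82 - 24y + 2y^2; min AVC = $10 at y = 6. Since P = $40 ≥ min AVC, the firm produces.
With MC = 82 - 48y + 6y^2, P = MC on the upward-sloping part at y* = 7.
TR = 40·7 = 280. TC = 396 + 84 = 480. Profit = 280 − 480 = -$200.
Shutting down would mean losing the fixed cost of $396, so operating at a loss of $200 is better by $196.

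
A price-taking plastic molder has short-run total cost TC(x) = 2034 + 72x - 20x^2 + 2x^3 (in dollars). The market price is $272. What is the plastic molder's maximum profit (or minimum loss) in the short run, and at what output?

Profit = -$34 at x = 10

AVC = 72 - 20x + 2x^2; min AVC = $22 at x = 5. Since P = $272 ≥ min AVC, the firm produces.
With MC = 72 - 40x + 6x^2, P = MC on the upward-sloping part at x* = 10.
TR = 272·10 = 2720. TC = 2034 + 720 = 2754. Profit = 2720 − 2754 = -$34.
Shutting down would mean losing the fixed cost of $2034, so operating at a loss of $34 is better by $2000.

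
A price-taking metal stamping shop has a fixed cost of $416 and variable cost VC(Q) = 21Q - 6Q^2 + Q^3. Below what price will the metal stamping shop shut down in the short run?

$12 per unit

Short-run supply begins at min AVC. From VC = 21Q - 6Q^2 + Q^3, AVC = 21 - 6Q + Q^2.
dAVC/dQ = -6 + 2Q = 0 gives Q = 3. min AVC = 21 - 6·3 + 3^2 = 12.
For P < $12 the firm produces nothing.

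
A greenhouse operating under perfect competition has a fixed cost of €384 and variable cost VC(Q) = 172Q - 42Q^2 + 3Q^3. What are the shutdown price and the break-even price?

Shutdown price = €25; break-even price = €76

Shutdown price = min AVC. AVC = 172 - 42Q + 3Q^2, with vertex at Q = 7 and minimum €25.
ATC = 384/Q + 172 - 42Q + 3Q^2. Setting dATC/dQ = −384/Q^2 − 42 + 6Q = 0 gives Q = 8 (since 6·8^3 − 42·8^2 = 384).
min ATC = 384/8 + 172 − 42·8 + 3·8^2 = €76. That is the break-even price.
For €25 ≤ P < €76 the firm produces at a loss; below €25 it shuts down.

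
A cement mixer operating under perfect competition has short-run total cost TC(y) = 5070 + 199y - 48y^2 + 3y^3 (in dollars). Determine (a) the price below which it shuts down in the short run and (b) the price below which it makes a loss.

AVC = 199 - 48y + 3y^2; minimized at y = 8, giving min AVC = $7. That is the shutdown price.
ATC = 5070/y + 199 - 48y + 3y^2. Setting dATC/dy = −5070/y^2 − 48 + 6y = 0 gives y = 13 (since 6·13^3 − 48·13^2 = 5070).
min ATC = 5070/13 + 199 − 48·13 + 3·13^2 = $472. That is the break-even price.
Between these two prices the firm operates at a loss; above $472 it earns a profit.

Shutdown price = $7; break-even price = $472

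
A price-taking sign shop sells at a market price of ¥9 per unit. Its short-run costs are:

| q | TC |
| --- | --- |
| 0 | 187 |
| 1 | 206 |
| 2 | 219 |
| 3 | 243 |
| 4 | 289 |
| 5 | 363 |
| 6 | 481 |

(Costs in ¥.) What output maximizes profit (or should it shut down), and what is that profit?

Profit at each row (π = 9q − TC): q=0: -187; q=1: -197; q=2: -201; q=3: -216; q=4: -253; q=5: -318; q=6: -427.
Profit is highest at q = 0. Equivalently, the lowest AVC in the table is 32/2 ≈ ¥16 at q = 2, and P = ¥9 falls below it — price never covers variable cost, so the firm shuts down and loses only its fixed cost.

q = 0 (shut down); profit = -¥187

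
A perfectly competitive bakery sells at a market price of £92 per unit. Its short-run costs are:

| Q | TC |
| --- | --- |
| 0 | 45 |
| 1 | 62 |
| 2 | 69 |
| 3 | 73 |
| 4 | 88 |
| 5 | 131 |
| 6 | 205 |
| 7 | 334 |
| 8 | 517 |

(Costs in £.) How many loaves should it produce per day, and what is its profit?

Q = 6; profit = £347

Tabulate TR − TC: Q=0: -45; Q=1: 30; Q=2: 115; Q=3: 203; Q=4: 280; Q=5: 329; Q=6: 347; Q=7: 310; Q=8: 219.
Profit is maximized at Q = 6. AVC there is 160/6 = £26.67 ≤ P, so producing beats shutting down (which would give -£45).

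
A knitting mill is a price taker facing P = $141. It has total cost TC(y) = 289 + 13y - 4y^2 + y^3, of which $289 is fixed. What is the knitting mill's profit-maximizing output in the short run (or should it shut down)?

Produce at y = 8

From TC, MC = TC'(y) = 13 - 8y + 3y^2 and AVC = VC/y = 13 - 4y + y^2.
AVC hits its minimum where MC = AVC, at y = 2, giving min AVC = 13 - 4·2 + 2^2 = $9.
Since P = $141 ≥ min AVC = $9, price covers variable cost and the firm should produce.
P = MC gives -128 - 8y + 3y^2 = 0, with roots -16/3 and 8. Take the larger (rising MC): y* = 8.
Check: AVC at y = 8 is $45 ≤ P, so revenue covers variable cost.
Profit = P·y − TC = 141·8 − 649 = $479.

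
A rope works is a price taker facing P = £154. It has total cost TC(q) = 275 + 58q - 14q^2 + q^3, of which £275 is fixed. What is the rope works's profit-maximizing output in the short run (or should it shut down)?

Produce at q = 12

Strip out fixed cost: VC = 58q - 14q^2 + q^3. Then AVC = 58 - 14q + q^2 and MC = 58 - 28q + 3q^2.
AVC hits its minimum where MC = AVC, at q = 7, giving min AVC = 58 - 14·7 + 7^2 = £9.
Because £154 ≥ £9, revenue can cover variable cost; the firm operates.
Solving P = MC: -96 - 28q + 3q^2 = 0 ⇒ q = -8/3 or 12. On the upward-sloping branch, q* = 12.
Check: AVC at q = 12 is £34 ≤ P, so revenue covers variable cost.
Profit = P·q − TC = 154·12 − 683 = £1165.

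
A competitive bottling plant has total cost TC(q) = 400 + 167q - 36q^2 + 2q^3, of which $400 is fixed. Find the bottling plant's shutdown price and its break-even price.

AVC = 167 - 36q + 2q^2; minimized at q = 9, giving min AVC = $5. That is the shutdown price.
ATC = 400/q + 167 - 36q + 2q^2. Setting dATC/dq = −400/q^2 − 36 + 4q = 0 gives q = 10 (since 4·10^3 − 36·10^2 = 400).
min ATC = 400/10 + 167 − 36·10 + 2·10^2 = $47. That is the break-even price.
For $5 ≤ P < $47 the firm produces at a loss; below $5 it shuts down.

Shutdown price = $5; break-even price = $47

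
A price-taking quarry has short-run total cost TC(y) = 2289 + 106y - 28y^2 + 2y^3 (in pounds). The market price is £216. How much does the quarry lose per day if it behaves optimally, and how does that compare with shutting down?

Profit = -£353 at y = 11

AVC = 106 - 28y + 2y^2; min AVC = £8 at y = 7. Since P = £216 ≥ min AVC, the firm produces.
With MC = 106 - 56y + 6y^2, P = MC on the upward-sloping part at y* = 11.
TR = 216·11 = 2376. TC = 2289 + 440 = 2729. Profit = 2376 − 2729 = -£353.
That loss of £353 beats the £2289 the firm would lose by shutting down; producing recovers £1936 of fixed cost.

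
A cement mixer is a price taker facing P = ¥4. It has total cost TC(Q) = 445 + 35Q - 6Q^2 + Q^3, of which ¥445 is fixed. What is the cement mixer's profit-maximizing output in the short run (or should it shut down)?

Shut down

Strip out fixed cost: VC = 35Q - 6Q^2 + Q^3. Then AVC = 35 - 6Q + Q^2 and MC = 35 - 12Q + 3Q^2.
AVC is minimized where dAVC/dQ = -6 + 2Q = 0, at Q = 3; min AVC = 35 - 6·3 + 3^2 = ¥26.
Since P = ¥4 < min AVC = ¥26, price fails to cover variable cost at any output.
Best response: produce nothing and absorb the ¥445 fixed cost.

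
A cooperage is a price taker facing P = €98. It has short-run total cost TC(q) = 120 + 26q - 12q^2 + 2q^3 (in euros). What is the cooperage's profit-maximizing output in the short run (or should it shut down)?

Produce at q = 6

Variable cost is VC = 26q - 12q^2 + 2q^3, so AVC = VC/q = 26 - 12q + 2q^2 and MC = dTC/dq = 26 - 24q + 6q^2.
AVC is minimized where dAVC/dq = -12 + 4q = 0, at q = 3; min AVC = 26 - 12·3 + 2·3^2 = €8.
Because €98 ≥ €8, revenue can cover variable cost; the firm operates.
Solving P = MC: -72 - 24q + 6q^2 = 0 ⇒ q = -2 or 6. On the upward-sloping branch, q* = 6.
Check: AVC at q = 6 is €26 ≤ P, so revenue covers variable cost.
Profit = P·q − TC = 98·6 − 276 = €312.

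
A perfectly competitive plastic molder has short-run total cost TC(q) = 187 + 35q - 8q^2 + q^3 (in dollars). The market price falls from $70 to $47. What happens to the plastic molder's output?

Output falls from 7 to 6

AVC = 35 - 8q + q^2, minimized at q = 4 where min AVC = $19. MC = 35 - 16q + 3q^2.
At P = $70 ≥ min AVC, set P = MC on the rising branch: q = 7.
At P = $47 ≥ min AVC, set P = MC: q = 6. The firm stays open but cuts output.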